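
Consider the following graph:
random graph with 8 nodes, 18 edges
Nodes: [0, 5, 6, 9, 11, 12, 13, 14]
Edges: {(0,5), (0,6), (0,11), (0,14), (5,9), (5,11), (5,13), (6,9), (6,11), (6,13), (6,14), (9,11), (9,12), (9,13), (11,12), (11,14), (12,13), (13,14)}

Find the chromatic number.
Clique number ω(G) = 4 (lower bound: χ ≥ ω).
The clique on [0, 6, 11, 14] has size 4, forcing χ ≥ 4, and the coloring below uses 4 colors, so χ(G) = 4.
A valid 4-coloring: color 1: [11, 13]; color 2: [5, 6, 12]; color 3: [0, 9]; color 4: [14].

χ(G) = 4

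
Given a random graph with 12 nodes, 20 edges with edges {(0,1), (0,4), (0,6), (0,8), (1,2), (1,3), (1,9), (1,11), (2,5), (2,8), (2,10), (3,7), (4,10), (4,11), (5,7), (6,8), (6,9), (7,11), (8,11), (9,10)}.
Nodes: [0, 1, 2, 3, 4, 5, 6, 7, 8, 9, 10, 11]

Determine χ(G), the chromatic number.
Clique number ω(G) = 3 (lower bound: χ ≥ ω).
The clique on [0, 6, 8] has size 3, forcing χ ≥ 3, and the coloring below uses 3 colors, so χ(G) = 3.
A valid 3-coloring: color 1: [1, 4, 7, 8]; color 2: [0, 2, 3, 9, 11]; color 3: [5, 6, 10].

χ(G) = 3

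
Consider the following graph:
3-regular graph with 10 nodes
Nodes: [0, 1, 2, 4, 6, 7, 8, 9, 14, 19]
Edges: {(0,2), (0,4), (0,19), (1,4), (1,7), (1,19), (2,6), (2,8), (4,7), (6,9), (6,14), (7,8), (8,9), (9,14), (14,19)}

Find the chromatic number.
χ(G) = 3

Clique number ω(G) = 3 (lower bound: χ ≥ ω).
The clique on [1, 4, 7] has size 3, forcing χ ≥ 3, and the coloring below uses 3 colors, so χ(G) = 3.
A valid 3-coloring: color 1: [0, 1, 8, 14]; color 2: [2, 7, 9, 19]; color 3: [4, 6].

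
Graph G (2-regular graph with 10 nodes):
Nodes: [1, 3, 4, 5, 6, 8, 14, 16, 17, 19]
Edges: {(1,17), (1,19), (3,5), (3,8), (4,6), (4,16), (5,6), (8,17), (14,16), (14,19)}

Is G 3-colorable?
A valid 3-coloring: color 1: [3, 6, 16, 17, 19]; color 2: [1, 4, 5, 8, 14].
(χ(G) = 2 ≤ 3.)

Yes, G is 3-colorable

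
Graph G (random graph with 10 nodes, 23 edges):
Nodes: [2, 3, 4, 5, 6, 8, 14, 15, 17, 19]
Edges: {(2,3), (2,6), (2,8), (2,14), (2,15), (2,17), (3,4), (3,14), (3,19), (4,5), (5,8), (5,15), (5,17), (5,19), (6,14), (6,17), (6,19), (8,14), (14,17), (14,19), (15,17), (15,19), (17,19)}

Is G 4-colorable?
A valid 4-coloring: color 1: [3, 8, 17]; color 2: [2, 4, 19]; color 3: [5, 14]; color 4: [6, 15].
(χ(G) = 4 ≤ 4.)

Yes, G is 4-colorable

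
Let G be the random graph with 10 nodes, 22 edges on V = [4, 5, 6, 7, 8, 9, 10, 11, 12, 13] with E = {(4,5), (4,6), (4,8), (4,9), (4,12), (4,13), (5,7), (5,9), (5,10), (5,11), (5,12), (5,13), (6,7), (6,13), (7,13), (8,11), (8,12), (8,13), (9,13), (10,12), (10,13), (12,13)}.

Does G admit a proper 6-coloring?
Yes, G is 6-colorable

A valid 6-coloring: color 1: [11, 13]; color 2: [5, 6, 8]; color 3: [4, 7, 10]; color 4: [9, 12].
(χ(G) = 4 ≤ 6.)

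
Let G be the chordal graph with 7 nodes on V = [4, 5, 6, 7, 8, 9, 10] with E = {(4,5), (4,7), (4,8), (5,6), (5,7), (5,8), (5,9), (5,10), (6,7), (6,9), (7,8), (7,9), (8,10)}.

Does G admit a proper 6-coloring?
Yes, G is 6-colorable

A valid 6-coloring: color 1: [5]; color 2: [7, 10]; color 3: [6, 8]; color 4: [4, 9].
(χ(G) = 4 ≤ 6.)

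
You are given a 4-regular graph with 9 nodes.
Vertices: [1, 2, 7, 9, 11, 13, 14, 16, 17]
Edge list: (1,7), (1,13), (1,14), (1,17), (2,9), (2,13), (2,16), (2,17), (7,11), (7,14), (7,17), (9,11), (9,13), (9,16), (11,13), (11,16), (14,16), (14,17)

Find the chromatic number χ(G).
χ(G) = 4

Clique number ω(G) = 4 (lower bound: χ ≥ ω).
The clique on [1, 7, 14, 17] has size 4, forcing χ ≥ 4, and the coloring below uses 4 colors, so χ(G) = 4.
A valid 4-coloring: color 1: [13, 16, 17]; color 2: [2, 11, 14]; color 3: [7, 9]; color 4: [1].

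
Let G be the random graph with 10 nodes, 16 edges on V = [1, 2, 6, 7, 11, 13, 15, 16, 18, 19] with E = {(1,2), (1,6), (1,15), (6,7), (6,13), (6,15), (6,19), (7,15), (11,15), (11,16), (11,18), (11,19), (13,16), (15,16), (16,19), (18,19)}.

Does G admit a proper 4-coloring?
Yes, G is 4-colorable

A valid 4-coloring: color 1: [2, 6, 16, 18]; color 2: [13, 15, 19]; color 3: [1, 7, 11].
(χ(G) = 3 ≤ 4.)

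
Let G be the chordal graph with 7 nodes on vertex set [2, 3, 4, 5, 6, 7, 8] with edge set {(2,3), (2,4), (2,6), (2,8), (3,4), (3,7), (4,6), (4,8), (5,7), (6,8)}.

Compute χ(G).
χ(G) = 4

Clique number ω(G) = 4 (lower bound: χ ≥ ω).
The clique on [2, 4, 6, 8] has size 4, forcing χ ≥ 4, and the coloring below uses 4 colors, so χ(G) = 4.
A valid 4-coloring: color 1: [2, 7]; color 2: [4, 5]; color 3: [3, 8]; color 4: [6].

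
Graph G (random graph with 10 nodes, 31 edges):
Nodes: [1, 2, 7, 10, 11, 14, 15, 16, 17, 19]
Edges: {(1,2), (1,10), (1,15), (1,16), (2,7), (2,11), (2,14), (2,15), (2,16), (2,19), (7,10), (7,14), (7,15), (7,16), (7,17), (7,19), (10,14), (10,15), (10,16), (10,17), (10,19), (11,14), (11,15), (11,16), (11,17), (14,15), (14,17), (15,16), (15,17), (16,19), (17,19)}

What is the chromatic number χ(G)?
χ(G) = 5

Clique number ω(G) = 5 (lower bound: χ ≥ ω).
The clique on [7, 10, 14, 15, 17] has size 5, forcing χ ≥ 5, and the coloring below uses 5 colors, so χ(G) = 5.
A valid 5-coloring: color 1: [15, 19]; color 2: [2, 10]; color 3: [1, 7, 11]; color 4: [16, 17]; color 5: [14].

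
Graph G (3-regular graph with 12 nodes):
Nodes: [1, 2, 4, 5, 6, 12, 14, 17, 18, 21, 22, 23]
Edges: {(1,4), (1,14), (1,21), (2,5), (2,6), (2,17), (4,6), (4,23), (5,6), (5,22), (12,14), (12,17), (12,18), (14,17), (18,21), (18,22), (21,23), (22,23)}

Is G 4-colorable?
A valid 4-coloring: color 1: [1, 5, 17, 18, 23]; color 2: [6, 14, 21, 22]; color 3: [2, 4, 12].
(χ(G) = 3 ≤ 4.)

Yes, G is 4-colorable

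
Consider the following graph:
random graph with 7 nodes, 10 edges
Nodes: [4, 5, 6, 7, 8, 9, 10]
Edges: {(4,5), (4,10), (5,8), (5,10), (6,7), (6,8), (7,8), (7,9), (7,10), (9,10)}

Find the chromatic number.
χ(G) = 3

Clique number ω(G) = 3 (lower bound: χ ≥ ω).
The clique on [4, 5, 10] has size 3, forcing χ ≥ 3, and the coloring below uses 3 colors, so χ(G) = 3.
A valid 3-coloring: color 1: [8, 10]; color 2: [5, 7]; color 3: [4, 6, 9].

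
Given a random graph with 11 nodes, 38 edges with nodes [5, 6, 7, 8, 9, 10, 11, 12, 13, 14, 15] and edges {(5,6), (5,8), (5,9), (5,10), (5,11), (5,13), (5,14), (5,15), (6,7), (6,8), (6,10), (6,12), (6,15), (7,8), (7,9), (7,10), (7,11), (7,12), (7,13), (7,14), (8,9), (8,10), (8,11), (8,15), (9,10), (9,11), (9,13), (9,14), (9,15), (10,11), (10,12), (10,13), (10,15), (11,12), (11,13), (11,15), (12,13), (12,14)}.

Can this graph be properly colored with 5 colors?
No, G is not 5-colorable

The clique on vertices [5, 8, 9, 10, 11, 15] has size 6 > 5, so it alone needs 6 colors.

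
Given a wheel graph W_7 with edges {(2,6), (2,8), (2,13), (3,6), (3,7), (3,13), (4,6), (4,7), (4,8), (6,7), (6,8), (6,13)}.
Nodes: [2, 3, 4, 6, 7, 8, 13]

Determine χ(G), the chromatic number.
Clique number ω(G) = 3 (lower bound: χ ≥ ω).
The clique on [2, 6, 8] has size 3, forcing χ ≥ 3, and the coloring below uses 3 colors, so χ(G) = 3.
A valid 3-coloring: color 1: [6]; color 2: [2, 3, 4]; color 3: [7, 8, 13].

χ(G) = 3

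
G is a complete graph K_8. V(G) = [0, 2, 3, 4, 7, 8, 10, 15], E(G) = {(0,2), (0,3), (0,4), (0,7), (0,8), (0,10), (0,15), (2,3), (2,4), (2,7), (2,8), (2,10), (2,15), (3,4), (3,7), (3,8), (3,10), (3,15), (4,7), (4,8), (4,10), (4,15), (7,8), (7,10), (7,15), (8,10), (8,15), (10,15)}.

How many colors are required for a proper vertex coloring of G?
χ(G) = 8

Clique number ω(G) = 8 (lower bound: χ ≥ ω).
The clique on [0, 2, 3, 4, 7, 8, 10, 15] has size 8, forcing χ ≥ 8, and the coloring below uses 8 colors, so χ(G) = 8.
A valid 8-coloring: color 1: [2]; color 2: [7]; color 3: [3]; color 4: [0]; color 5: [8]; color 6: [10]; color 7: [15]; color 8: [4].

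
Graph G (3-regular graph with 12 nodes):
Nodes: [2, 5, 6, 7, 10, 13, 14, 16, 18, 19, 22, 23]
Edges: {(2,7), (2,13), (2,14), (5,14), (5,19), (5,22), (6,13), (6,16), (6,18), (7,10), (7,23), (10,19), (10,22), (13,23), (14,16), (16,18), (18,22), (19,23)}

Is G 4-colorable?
Yes, G is 4-colorable

A valid 4-coloring: color 1: [7, 13, 14, 18, 19]; color 2: [2, 5, 6, 10, 23]; color 3: [16, 22].
(χ(G) = 3 ≤ 4.)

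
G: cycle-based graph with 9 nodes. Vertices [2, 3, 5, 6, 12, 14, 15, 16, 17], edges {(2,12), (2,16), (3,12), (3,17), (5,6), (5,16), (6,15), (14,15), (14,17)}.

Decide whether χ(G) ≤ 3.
Yes, G is 3-colorable

A valid 3-coloring: color 1: [2, 5, 15, 17]; color 2: [3, 6, 14, 16]; color 3: [12].
(χ(G) = 3 ≤ 3.)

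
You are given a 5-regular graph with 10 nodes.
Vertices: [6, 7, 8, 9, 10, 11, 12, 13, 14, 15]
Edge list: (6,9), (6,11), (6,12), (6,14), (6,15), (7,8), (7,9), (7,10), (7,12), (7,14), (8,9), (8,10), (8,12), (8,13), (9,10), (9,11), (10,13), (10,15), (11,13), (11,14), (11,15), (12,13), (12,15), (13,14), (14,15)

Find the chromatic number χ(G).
Clique number ω(G) = 4 (lower bound: χ ≥ ω).
The clique on [6, 11, 14, 15] has size 4, forcing χ ≥ 4, and the coloring below uses 4 colors, so χ(G) = 4.
A valid 4-coloring: color 1: [9, 12, 14]; color 2: [10, 11]; color 3: [6, 8]; color 4: [7, 13, 15].

χ(G) = 4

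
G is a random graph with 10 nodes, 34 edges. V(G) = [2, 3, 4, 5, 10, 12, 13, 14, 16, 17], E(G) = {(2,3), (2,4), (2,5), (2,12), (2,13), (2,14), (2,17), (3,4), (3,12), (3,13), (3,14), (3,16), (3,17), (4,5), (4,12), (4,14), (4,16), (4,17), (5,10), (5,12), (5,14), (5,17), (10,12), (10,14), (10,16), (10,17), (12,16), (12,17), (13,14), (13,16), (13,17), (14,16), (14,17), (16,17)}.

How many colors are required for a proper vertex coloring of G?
Clique number ω(G) = 5 (lower bound: χ ≥ ω).
The clique on [3, 4, 12, 16, 17] has size 5, forcing χ ≥ 5, and the coloring below uses 5 colors, so χ(G) = 5.
A valid 5-coloring: color 1: [17]; color 2: [12, 14]; color 3: [2, 16]; color 4: [4, 10, 13]; color 5: [3, 5].

χ(G) = 5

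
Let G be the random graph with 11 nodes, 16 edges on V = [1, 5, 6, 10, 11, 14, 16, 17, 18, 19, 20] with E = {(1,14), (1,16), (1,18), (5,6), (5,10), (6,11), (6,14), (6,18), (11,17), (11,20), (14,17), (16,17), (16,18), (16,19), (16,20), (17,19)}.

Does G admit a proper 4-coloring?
A valid 4-coloring: color 1: [5, 11, 14, 16]; color 2: [1, 6, 10, 17, 20]; color 3: [18, 19].
(χ(G) = 3 ≤ 4.)

Yes, G is 4-colorable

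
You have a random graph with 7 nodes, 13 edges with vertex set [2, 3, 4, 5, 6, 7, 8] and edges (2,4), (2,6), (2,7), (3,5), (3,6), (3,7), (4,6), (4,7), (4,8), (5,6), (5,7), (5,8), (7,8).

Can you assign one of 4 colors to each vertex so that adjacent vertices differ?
Yes, G is 4-colorable

A valid 4-coloring: color 1: [6, 7]; color 2: [4, 5]; color 3: [2, 3, 8].
(χ(G) = 3 ≤ 4.)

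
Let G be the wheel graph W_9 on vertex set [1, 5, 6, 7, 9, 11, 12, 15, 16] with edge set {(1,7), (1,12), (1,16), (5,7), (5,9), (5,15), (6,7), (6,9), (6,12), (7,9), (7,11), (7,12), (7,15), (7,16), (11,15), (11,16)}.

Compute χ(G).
Clique number ω(G) = 3 (lower bound: χ ≥ ω).
The clique on [1, 7, 16] has size 3, forcing χ ≥ 3, and the coloring below uses 3 colors, so χ(G) = 3.
A valid 3-coloring: color 1: [7]; color 2: [1, 5, 6, 11]; color 3: [9, 12, 15, 16].

χ(G) = 3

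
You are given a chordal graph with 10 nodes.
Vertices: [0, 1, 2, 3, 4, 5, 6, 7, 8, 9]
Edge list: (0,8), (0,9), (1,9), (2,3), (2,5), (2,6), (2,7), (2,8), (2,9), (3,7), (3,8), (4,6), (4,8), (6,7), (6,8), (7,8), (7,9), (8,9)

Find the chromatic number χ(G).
χ(G) = 4

Clique number ω(G) = 4 (lower bound: χ ≥ ω).
The clique on [2, 7, 8, 9] has size 4, forcing χ ≥ 4, and the coloring below uses 4 colors, so χ(G) = 4.
A valid 4-coloring: color 1: [1, 5, 8]; color 2: [0, 2, 4]; color 3: [7]; color 4: [3, 6, 9].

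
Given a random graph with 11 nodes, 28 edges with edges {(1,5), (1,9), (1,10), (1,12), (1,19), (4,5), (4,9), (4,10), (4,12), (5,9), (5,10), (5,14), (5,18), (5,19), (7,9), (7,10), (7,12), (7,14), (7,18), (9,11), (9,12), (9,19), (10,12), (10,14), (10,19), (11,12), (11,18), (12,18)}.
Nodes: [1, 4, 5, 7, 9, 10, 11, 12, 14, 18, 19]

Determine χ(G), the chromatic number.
Clique number ω(G) = 4 (lower bound: χ ≥ ω).
The clique on [1, 5, 9, 19] has size 4, forcing χ ≥ 4, and the coloring below uses 4 colors, so χ(G) = 4.
A valid 4-coloring: color 1: [5, 12]; color 2: [9, 10, 18]; color 3: [1, 4, 7, 11]; color 4: [14, 19].

χ(G) = 4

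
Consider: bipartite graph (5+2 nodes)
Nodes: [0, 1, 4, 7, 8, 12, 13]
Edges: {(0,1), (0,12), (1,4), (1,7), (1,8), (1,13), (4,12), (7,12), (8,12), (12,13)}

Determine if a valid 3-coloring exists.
Yes, G is 3-colorable

A valid 3-coloring: color 1: [1, 12]; color 2: [0, 4, 7, 8, 13].
(χ(G) = 2 ≤ 3.)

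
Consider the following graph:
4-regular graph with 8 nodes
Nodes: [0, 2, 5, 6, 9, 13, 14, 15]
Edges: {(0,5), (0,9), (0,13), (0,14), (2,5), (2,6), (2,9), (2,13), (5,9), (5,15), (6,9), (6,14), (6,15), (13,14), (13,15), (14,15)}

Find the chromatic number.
Clique number ω(G) = 3 (lower bound: χ ≥ ω).
The clique on [0, 5, 9] has size 3, forcing χ ≥ 3, and the coloring below uses 3 colors, so χ(G) = 3.
A valid 3-coloring: color 1: [5, 6, 13]; color 2: [0, 2, 15]; color 3: [9, 14].

χ(G) = 3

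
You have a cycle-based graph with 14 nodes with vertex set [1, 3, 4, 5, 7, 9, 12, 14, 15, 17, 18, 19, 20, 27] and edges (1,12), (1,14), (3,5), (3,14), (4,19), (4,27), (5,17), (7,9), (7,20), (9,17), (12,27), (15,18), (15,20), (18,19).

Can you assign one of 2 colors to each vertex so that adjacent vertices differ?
A valid 2-coloring: color 1: [4, 5, 9, 12, 14, 18, 20]; color 2: [1, 3, 7, 15, 17, 19, 27].
(χ(G) = 2 ≤ 2.)

Yes, G is 2-colorable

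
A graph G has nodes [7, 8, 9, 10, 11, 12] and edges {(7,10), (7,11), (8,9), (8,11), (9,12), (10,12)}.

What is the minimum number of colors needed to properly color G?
χ(G) = 2

Clique number ω(G) = 2 (lower bound: χ ≥ ω).
The graph is bipartite (no odd cycle), so 2 colors suffice: χ(G) = 2.
A valid 2-coloring: color 1: [7, 8, 12]; color 2: [9, 10, 11].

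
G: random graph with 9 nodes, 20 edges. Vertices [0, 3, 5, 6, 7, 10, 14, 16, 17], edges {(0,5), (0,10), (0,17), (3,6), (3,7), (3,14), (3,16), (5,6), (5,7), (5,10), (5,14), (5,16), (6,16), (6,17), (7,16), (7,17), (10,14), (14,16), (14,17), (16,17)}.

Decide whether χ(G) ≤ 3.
Yes, G is 3-colorable

A valid 3-coloring: color 1: [3, 5, 17]; color 2: [10, 16]; color 3: [0, 6, 7, 14].
(χ(G) = 3 ≤ 3.)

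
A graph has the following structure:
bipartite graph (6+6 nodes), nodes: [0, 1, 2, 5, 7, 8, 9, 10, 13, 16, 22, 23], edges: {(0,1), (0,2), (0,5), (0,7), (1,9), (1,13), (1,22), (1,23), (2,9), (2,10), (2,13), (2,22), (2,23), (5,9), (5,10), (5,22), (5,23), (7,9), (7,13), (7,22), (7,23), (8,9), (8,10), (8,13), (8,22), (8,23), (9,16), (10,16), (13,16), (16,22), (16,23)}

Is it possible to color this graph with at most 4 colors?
Yes, G is 4-colorable

A valid 4-coloring: color 1: [1, 2, 5, 7, 8, 16]; color 2: [0, 9, 10, 13, 22, 23].
(χ(G) = 2 ≤ 4.)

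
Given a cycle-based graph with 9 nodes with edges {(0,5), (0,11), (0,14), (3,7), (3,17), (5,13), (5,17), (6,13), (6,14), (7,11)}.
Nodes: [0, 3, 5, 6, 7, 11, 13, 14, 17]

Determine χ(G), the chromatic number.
χ(G) = 3

Clique number ω(G) = 2 (lower bound: χ ≥ ω).
Odd cycle [14, 6, 13, 5, 17, 3, 7, 11, 0] needs 3 colors (χ ≥ 3).
The coloring below uses 3 colors, so χ(G) = 3.
A valid 3-coloring: color 1: [0, 6, 7, 17]; color 2: [3, 5, 11, 14]; color 3: [13].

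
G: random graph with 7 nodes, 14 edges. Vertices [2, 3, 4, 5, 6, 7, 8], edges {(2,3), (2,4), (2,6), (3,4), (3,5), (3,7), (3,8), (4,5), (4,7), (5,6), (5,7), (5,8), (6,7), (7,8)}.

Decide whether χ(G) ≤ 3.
No, G is not 3-colorable

The clique on vertices [3, 5, 7, 8] has size 4 > 3, so it alone needs 4 colors.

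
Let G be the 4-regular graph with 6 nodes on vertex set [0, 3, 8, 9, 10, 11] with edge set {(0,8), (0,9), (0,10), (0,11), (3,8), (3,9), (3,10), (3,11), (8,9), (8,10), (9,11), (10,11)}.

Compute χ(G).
χ(G) = 3

Clique number ω(G) = 3 (lower bound: χ ≥ ω).
The clique on [0, 8, 9] has size 3, forcing χ ≥ 3, and the coloring below uses 3 colors, so χ(G) = 3.
A valid 3-coloring: color 1: [8, 11]; color 2: [9, 10]; color 3: [0, 3].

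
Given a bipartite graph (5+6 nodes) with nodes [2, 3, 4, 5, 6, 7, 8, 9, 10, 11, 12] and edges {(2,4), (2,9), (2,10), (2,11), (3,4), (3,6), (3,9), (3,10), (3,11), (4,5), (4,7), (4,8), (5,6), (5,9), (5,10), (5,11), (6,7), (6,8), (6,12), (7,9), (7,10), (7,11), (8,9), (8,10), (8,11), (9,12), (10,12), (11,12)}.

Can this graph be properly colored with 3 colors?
A valid 3-coloring: color 1: [4, 6, 9, 10, 11]; color 2: [2, 3, 5, 7, 8, 12].
(χ(G) = 2 ≤ 3.)

Yes, G is 3-colorable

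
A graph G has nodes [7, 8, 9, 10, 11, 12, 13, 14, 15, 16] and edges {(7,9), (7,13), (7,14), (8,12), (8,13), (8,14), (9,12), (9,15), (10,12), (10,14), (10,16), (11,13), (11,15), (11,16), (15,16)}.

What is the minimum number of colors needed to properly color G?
Clique number ω(G) = 3 (lower bound: χ ≥ ω).
The clique on [11, 15, 16] has size 3, forcing χ ≥ 3, and the coloring below uses 3 colors, so χ(G) = 3.
A valid 3-coloring: color 1: [8, 9, 10, 11]; color 2: [7, 12, 16]; color 3: [13, 14, 15].

χ(G) = 3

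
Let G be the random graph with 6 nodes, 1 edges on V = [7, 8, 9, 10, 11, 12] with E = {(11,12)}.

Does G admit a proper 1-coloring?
No, G is not 1-colorable

Edge (11,12) forces its endpoints to differ, so 1 color is not enough.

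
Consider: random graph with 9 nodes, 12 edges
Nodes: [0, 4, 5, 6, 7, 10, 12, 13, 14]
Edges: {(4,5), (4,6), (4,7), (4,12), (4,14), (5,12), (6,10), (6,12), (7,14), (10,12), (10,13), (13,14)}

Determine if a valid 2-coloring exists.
The clique on vertices [6, 10, 12] has size 3 > 2, so it alone needs 3 colors.

No, G is not 2-colorable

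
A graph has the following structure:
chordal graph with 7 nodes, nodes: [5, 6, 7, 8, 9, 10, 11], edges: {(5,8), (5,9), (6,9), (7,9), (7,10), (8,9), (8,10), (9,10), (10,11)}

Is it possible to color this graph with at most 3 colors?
Yes, G is 3-colorable

A valid 3-coloring: color 1: [9, 11]; color 2: [5, 6, 10]; color 3: [7, 8].
(χ(G) = 3 ≤ 3.)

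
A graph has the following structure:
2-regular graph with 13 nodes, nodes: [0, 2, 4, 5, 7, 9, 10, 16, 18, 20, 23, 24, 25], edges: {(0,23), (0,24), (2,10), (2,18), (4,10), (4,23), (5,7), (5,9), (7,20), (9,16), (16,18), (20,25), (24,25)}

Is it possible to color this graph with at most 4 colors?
A valid 4-coloring: color 1: [0, 2, 4, 5, 16, 25]; color 2: [7, 9, 10, 18, 23, 24]; color 3: [20].
(χ(G) = 3 ≤ 4.)

Yes, G is 4-colorable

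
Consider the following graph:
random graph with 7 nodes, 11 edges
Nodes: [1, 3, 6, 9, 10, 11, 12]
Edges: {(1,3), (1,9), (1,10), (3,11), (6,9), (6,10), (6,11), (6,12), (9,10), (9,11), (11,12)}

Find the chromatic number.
Clique number ω(G) = 3 (lower bound: χ ≥ ω).
The clique on [1, 9, 10] has size 3, forcing χ ≥ 3, and the coloring below uses 3 colors, so χ(G) = 3.
A valid 3-coloring: color 1: [10, 11]; color 2: [3, 9, 12]; color 3: [1, 6].

χ(G) = 3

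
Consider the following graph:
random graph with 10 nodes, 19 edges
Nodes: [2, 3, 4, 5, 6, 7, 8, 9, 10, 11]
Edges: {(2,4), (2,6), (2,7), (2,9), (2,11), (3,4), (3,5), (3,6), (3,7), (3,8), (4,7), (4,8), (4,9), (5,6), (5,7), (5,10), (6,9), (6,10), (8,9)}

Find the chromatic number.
χ(G) = 4

Clique number ω(G) = 3 (lower bound: χ ≥ ω).
Odd cycle [3, 7, 2, 9, 8] needs 3 colors (χ ≥ 3).
Vertex 4 is adjacent to every vertex of [2, 3, 7, 8, 9], which already need 3 colors among themselves, so 4 needs a new color (χ ≥ 4).
The coloring below uses 4 colors, so χ(G) = 4.
A valid 4-coloring: color 1: [6, 7, 8, 11]; color 2: [3, 9, 10]; color 3: [4, 5]; color 4: [2].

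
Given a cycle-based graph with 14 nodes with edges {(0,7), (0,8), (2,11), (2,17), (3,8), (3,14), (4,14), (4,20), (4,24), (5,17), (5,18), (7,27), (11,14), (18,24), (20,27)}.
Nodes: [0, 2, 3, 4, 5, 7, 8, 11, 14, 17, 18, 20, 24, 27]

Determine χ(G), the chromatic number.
χ(G) = 2

Clique number ω(G) = 2 (lower bound: χ ≥ ω).
The graph is bipartite (no odd cycle), so 2 colors suffice: χ(G) = 2.
A valid 2-coloring: color 1: [2, 5, 7, 8, 14, 20, 24]; color 2: [0, 3, 4, 11, 17, 18, 27].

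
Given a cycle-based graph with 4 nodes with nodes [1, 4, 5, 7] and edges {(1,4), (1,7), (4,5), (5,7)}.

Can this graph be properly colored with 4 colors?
A valid 4-coloring: color 1: [4, 7]; color 2: [1, 5].
(χ(G) = 2 ≤ 4.)

Yes, G is 4-colorable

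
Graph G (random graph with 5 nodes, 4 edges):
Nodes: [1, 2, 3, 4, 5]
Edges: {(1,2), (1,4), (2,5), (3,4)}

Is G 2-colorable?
Yes, G is 2-colorable

A valid 2-coloring: color 1: [1, 3, 5]; color 2: [2, 4].
(χ(G) = 2 ≤ 2.)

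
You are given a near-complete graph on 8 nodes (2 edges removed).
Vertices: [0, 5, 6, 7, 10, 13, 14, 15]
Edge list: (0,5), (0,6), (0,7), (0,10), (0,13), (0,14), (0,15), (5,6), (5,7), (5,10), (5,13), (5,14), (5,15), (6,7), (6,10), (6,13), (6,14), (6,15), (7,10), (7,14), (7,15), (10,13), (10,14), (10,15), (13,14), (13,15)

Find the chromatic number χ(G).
Clique number ω(G) = 6 (lower bound: χ ≥ ω).
The clique on [0, 5, 6, 10, 13, 14] has size 6, forcing χ ≥ 6, and the coloring below uses 6 colors, so χ(G) = 6.
A valid 6-coloring: color 1: [6]; color 2: [10]; color 3: [0]; color 4: [5]; color 5: [7, 13]; color 6: [14, 15].

χ(G) = 6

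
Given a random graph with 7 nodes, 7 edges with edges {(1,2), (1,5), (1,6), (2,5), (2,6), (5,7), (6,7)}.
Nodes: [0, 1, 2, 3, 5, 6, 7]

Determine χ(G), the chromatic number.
χ(G) = 3

Clique number ω(G) = 3 (lower bound: χ ≥ ω).
The clique on [1, 2, 5] has size 3, forcing χ ≥ 3, and the coloring below uses 3 colors, so χ(G) = 3.
A valid 3-coloring: color 1: [0, 3, 5, 6]; color 2: [1, 7]; color 3: [2].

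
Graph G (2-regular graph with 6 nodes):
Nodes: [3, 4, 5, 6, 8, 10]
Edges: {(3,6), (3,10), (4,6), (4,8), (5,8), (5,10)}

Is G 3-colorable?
A valid 3-coloring: color 1: [6, 8, 10]; color 2: [3, 4, 5].
(χ(G) = 2 ≤ 3.)

Yes, G is 3-colorable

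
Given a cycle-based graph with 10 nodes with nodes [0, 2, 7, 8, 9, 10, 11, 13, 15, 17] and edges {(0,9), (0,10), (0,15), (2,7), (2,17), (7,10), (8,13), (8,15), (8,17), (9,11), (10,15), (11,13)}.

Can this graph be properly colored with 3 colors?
A valid 3-coloring: color 1: [0, 7, 8, 11]; color 2: [2, 9, 13, 15]; color 3: [10, 17].
(χ(G) = 3 ≤ 3.)

Yes, G is 3-colorable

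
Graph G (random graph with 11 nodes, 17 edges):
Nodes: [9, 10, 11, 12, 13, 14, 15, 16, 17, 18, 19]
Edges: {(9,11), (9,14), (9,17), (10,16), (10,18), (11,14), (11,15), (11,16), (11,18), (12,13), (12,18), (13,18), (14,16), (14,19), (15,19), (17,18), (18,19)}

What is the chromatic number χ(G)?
Clique number ω(G) = 3 (lower bound: χ ≥ ω).
The clique on [9, 11, 14] has size 3, forcing χ ≥ 3, and the coloring below uses 3 colors, so χ(G) = 3.
A valid 3-coloring: color 1: [14, 15, 18]; color 2: [10, 11, 13, 17, 19]; color 3: [9, 12, 16].

χ(G) = 3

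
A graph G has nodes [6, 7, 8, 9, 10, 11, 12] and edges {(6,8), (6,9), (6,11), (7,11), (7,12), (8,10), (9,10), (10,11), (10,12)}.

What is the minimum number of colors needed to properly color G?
χ(G) = 2

Clique number ω(G) = 2 (lower bound: χ ≥ ω).
The graph is bipartite (no odd cycle), so 2 colors suffice: χ(G) = 2.
A valid 2-coloring: color 1: [6, 7, 10]; color 2: [8, 9, 11, 12].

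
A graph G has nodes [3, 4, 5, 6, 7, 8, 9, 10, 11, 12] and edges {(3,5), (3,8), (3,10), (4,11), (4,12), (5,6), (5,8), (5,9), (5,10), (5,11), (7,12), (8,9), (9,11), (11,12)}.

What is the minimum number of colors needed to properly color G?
χ(G) = 3

Clique number ω(G) = 3 (lower bound: χ ≥ ω).
The clique on [4, 11, 12] has size 3, forcing χ ≥ 3, and the coloring below uses 3 colors, so χ(G) = 3.
A valid 3-coloring: color 1: [5, 12]; color 2: [6, 7, 8, 10, 11]; color 3: [3, 4, 9].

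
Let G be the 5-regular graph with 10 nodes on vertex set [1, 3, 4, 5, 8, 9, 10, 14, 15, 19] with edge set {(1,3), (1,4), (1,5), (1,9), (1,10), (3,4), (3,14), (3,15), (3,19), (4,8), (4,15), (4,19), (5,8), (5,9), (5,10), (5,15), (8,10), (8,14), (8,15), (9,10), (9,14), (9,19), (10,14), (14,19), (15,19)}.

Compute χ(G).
Clique number ω(G) = 4 (lower bound: χ ≥ ω).
The clique on [1, 5, 9, 10] has size 4, forcing χ ≥ 4, and the coloring below uses 4 colors, so χ(G) = 4.
A valid 4-coloring: color 1: [3, 8, 9]; color 2: [1, 14, 15]; color 3: [10, 19]; color 4: [4, 5].

χ(G) = 4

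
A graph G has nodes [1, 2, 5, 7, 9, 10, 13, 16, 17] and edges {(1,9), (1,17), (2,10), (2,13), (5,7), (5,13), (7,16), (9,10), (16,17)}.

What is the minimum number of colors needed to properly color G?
Clique number ω(G) = 2 (lower bound: χ ≥ ω).
Odd cycle [17, 16, 7, 5, 13, 2, 10, 9, 1] needs 3 colors (χ ≥ 3).
The coloring below uses 3 colors, so χ(G) = 3.
A valid 3-coloring: color 1: [7, 9, 13, 17]; color 2: [1, 2, 5, 16]; color 3: [10].

χ(G) = 3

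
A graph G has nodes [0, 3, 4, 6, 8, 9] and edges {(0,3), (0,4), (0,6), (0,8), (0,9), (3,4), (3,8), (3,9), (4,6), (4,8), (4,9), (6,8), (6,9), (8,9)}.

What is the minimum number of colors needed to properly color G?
χ(G) = 5

Clique number ω(G) = 5 (lower bound: χ ≥ ω).
The clique on [0, 3, 4, 8, 9] has size 5, forcing χ ≥ 5, and the coloring below uses 5 colors, so χ(G) = 5.
A valid 5-coloring: color 1: [0]; color 2: [9]; color 3: [4]; color 4: [8]; color 5: [3, 6].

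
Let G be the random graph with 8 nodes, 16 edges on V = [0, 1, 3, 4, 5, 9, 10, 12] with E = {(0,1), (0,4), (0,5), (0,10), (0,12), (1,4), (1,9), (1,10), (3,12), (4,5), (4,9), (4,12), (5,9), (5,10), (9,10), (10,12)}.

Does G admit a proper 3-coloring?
Yes, G is 3-colorable

A valid 3-coloring: color 1: [3, 4, 10]; color 2: [0, 9]; color 3: [1, 5, 12].
(χ(G) = 3 ≤ 3.)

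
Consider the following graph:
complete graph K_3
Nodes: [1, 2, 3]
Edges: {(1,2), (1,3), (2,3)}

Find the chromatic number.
χ(G) = 3

Clique number ω(G) = 3 (lower bound: χ ≥ ω).
The clique on [1, 2, 3] has size 3, forcing χ ≥ 3, and the coloring below uses 3 colors, so χ(G) = 3.
A valid 3-coloring: color 1: [1]; color 2: [3]; color 3: [2].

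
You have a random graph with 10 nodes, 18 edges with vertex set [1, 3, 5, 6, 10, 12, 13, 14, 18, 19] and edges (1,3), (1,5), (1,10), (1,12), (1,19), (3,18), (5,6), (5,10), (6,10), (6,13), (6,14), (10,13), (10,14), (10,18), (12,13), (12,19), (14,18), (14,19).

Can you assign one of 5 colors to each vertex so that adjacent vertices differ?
Yes, G is 5-colorable

A valid 5-coloring: color 1: [3, 10, 12]; color 2: [1, 6, 18]; color 3: [5, 13, 14]; color 4: [19].
(χ(G) = 4 ≤ 5.)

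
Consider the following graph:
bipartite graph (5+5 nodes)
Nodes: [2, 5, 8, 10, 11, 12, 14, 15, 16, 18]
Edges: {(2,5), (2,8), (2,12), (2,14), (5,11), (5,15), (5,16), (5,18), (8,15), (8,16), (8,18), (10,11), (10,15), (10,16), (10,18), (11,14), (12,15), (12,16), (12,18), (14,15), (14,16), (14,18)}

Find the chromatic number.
Clique number ω(G) = 2 (lower bound: χ ≥ ω).
The graph is bipartite (no odd cycle), so 2 colors suffice: χ(G) = 2.
A valid 2-coloring: color 1: [5, 8, 10, 12, 14]; color 2: [2, 11, 15, 16, 18].

χ(G) = 2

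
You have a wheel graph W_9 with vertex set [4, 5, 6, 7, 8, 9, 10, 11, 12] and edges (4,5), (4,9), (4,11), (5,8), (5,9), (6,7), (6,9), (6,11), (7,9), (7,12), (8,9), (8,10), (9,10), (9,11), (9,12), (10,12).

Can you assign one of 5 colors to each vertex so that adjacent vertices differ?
Yes, G is 5-colorable

A valid 5-coloring: color 1: [9]; color 2: [4, 6, 8, 12]; color 3: [5, 7, 10, 11].
(χ(G) = 3 ≤ 5.)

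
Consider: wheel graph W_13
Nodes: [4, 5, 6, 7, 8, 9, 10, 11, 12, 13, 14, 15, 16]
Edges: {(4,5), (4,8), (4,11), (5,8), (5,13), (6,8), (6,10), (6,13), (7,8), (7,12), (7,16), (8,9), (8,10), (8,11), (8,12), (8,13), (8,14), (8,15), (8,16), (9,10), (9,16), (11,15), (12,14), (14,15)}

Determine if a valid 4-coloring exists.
Yes, G is 4-colorable

A valid 4-coloring: color 1: [8]; color 2: [5, 6, 7, 9, 11, 14]; color 3: [4, 10, 12, 13, 15, 16].
(χ(G) = 3 ≤ 4.)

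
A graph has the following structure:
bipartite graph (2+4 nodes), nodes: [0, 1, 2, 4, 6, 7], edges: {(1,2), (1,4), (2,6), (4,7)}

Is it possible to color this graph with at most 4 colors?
Yes, G is 4-colorable

A valid 4-coloring: color 1: [0, 2, 4]; color 2: [1, 6, 7].
(χ(G) = 2 ≤ 4.)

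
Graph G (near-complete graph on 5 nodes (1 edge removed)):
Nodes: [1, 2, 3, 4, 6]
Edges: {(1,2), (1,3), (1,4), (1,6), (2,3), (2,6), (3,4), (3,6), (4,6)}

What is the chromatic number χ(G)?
Clique number ω(G) = 4 (lower bound: χ ≥ ω).
The clique on [1, 2, 3, 6] has size 4, forcing χ ≥ 4, and the coloring below uses 4 colors, so χ(G) = 4.
A valid 4-coloring: color 1: [1]; color 2: [3]; color 3: [6]; color 4: [2, 4].

χ(G) = 4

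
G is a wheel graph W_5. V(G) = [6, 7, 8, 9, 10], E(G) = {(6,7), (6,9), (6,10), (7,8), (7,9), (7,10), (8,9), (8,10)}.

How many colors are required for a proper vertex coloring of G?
Clique number ω(G) = 3 (lower bound: χ ≥ ω).
The clique on [7, 8, 9] has size 3, forcing χ ≥ 3, and the coloring below uses 3 colors, so χ(G) = 3.
A valid 3-coloring: color 1: [7]; color 2: [9, 10]; color 3: [6, 8].

χ(G) = 3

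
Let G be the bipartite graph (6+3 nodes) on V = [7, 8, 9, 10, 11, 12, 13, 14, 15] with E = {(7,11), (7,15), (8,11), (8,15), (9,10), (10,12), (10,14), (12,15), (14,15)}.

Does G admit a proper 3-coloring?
A valid 3-coloring: color 1: [10, 11, 13, 15]; color 2: [7, 8, 9, 12, 14].
(χ(G) = 2 ≤ 3.)

Yes, G is 3-colorable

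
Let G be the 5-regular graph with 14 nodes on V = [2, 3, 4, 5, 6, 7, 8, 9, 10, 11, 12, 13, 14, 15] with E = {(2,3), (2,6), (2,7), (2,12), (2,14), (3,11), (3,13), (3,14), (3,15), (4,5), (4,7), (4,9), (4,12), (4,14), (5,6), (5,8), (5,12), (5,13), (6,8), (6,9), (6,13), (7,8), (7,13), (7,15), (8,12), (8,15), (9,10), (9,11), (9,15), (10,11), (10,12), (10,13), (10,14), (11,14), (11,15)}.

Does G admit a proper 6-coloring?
Yes, G is 6-colorable

A valid 6-coloring: color 1: [2, 4, 10, 15]; color 2: [6, 7, 11, 12]; color 3: [3, 5, 9]; color 4: [8, 13, 14].
(χ(G) = 4 ≤ 6.)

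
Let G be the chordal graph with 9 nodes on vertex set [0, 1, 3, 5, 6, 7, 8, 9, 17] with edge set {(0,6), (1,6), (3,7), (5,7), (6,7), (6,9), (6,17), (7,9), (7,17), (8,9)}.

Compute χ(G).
Clique number ω(G) = 3 (lower bound: χ ≥ ω).
The clique on [6, 7, 9] has size 3, forcing χ ≥ 3, and the coloring below uses 3 colors, so χ(G) = 3.
A valid 3-coloring: color 1: [3, 5, 6, 8]; color 2: [0, 1, 7]; color 3: [9, 17].

χ(G) = 3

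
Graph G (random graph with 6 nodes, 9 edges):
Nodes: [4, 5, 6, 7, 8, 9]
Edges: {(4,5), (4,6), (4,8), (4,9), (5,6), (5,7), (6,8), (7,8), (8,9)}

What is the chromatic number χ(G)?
Clique number ω(G) = 3 (lower bound: χ ≥ ω).
The clique on [4, 8, 9] has size 3, forcing χ ≥ 3, and the coloring below uses 3 colors, so χ(G) = 3.
A valid 3-coloring: color 1: [5, 8]; color 2: [4, 7]; color 3: [6, 9].

χ(G) = 3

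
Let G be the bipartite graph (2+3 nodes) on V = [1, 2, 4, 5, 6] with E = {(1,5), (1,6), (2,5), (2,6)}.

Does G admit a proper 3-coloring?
Yes, G is 3-colorable

A valid 3-coloring: color 1: [4, 5, 6]; color 2: [1, 2].
(χ(G) = 2 ≤ 3.)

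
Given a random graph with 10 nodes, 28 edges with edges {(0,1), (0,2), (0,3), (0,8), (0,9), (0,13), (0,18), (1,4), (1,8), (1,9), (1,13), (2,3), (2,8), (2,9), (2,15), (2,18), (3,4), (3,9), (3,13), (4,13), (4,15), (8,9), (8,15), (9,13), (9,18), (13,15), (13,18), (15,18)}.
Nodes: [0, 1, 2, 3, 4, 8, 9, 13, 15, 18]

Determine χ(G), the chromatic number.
Clique number ω(G) = 4 (lower bound: χ ≥ ω).
Odd cycle [1, 13, 18, 2, 8] needs 3 colors (χ ≥ 3).
Vertex 9 is adjacent to every vertex of [1, 2, 8, 13, 18], which already need 3 colors among themselves, so 9 needs a new color (χ ≥ 4).
Vertex 0 is adjacent to every vertex of [1, 2, 8, 9, 13, 18], which already need 4 colors among themselves, so 0 needs a new color (χ ≥ 5).
The coloring below uses 5 colors, so χ(G) = 5.
A valid 5-coloring: color 1: [9, 15]; color 2: [0, 4]; color 3: [2, 13]; color 4: [1, 3, 18]; color 5: [8].

χ(G) = 5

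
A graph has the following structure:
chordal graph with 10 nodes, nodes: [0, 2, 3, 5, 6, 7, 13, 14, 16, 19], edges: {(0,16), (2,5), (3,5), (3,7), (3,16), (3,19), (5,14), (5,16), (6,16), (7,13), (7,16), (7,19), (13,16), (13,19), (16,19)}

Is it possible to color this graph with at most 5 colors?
Yes, G is 5-colorable

A valid 5-coloring: color 1: [2, 14, 16]; color 2: [0, 5, 6, 19]; color 3: [3, 13]; color 4: [7].
(χ(G) = 4 ≤ 5.)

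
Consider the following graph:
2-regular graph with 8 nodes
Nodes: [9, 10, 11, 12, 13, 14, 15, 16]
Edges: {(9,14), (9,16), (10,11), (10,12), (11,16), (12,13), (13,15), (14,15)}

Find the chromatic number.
Clique number ω(G) = 2 (lower bound: χ ≥ ω).
The graph is bipartite (no odd cycle), so 2 colors suffice: χ(G) = 2.
A valid 2-coloring: color 1: [10, 13, 14, 16]; color 2: [9, 11, 12, 15].

χ(G) = 2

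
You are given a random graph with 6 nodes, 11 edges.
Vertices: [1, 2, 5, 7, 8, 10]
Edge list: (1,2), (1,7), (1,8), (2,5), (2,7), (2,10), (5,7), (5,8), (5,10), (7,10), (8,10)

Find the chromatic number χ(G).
Clique number ω(G) = 4 (lower bound: χ ≥ ω).
The clique on [2, 5, 7, 10] has size 4, forcing χ ≥ 4, and the coloring below uses 4 colors, so χ(G) = 4.
A valid 4-coloring: color 1: [1, 10]; color 2: [5]; color 3: [7, 8]; color 4: [2].

χ(G) = 4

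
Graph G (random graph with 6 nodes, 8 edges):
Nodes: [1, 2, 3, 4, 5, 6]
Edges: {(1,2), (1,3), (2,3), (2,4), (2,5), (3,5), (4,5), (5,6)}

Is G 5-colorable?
Yes, G is 5-colorable

A valid 5-coloring: color 1: [2, 6]; color 2: [1, 5]; color 3: [3, 4].
(χ(G) = 3 ≤ 5.)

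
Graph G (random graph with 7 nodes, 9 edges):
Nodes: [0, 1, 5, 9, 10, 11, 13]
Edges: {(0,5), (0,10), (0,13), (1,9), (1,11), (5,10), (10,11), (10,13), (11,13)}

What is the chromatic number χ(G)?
χ(G) = 3

Clique number ω(G) = 3 (lower bound: χ ≥ ω).
The clique on [0, 5, 10] has size 3, forcing χ ≥ 3, and the coloring below uses 3 colors, so χ(G) = 3.
A valid 3-coloring: color 1: [1, 10]; color 2: [5, 9, 13]; color 3: [0, 11].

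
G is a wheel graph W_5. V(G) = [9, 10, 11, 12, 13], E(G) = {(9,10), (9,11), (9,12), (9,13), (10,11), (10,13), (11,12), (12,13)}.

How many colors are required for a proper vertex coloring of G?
Clique number ω(G) = 3 (lower bound: χ ≥ ω).
The clique on [9, 10, 11] has size 3, forcing χ ≥ 3, and the coloring below uses 3 colors, so χ(G) = 3.
A valid 3-coloring: color 1: [9]; color 2: [11, 13]; color 3: [10, 12].

χ(G) = 3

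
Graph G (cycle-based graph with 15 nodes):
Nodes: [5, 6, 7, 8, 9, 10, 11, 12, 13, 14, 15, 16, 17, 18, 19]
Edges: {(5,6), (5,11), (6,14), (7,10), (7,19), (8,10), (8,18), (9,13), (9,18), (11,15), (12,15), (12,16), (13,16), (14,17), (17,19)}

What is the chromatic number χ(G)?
χ(G) = 3

Clique number ω(G) = 2 (lower bound: χ ≥ ω).
Odd cycle [15, 11, 5, 6, 14, 17, 19, 7, 10, 8, 18, 9, 13, 16, 12] needs 3 colors (χ ≥ 3).
The coloring below uses 3 colors, so χ(G) = 3.
A valid 3-coloring: color 1: [5, 10, 14, 15, 16, 18, 19]; color 2: [6, 7, 8, 9, 11, 12, 17]; color 3: [13].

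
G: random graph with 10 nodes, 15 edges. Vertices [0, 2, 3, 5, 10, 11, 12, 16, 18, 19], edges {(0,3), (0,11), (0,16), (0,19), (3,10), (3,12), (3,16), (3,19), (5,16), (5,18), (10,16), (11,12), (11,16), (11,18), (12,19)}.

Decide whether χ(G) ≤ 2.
No, G is not 2-colorable

The clique on vertices [0, 3, 16] has size 3 > 2, so it alone needs 3 colors.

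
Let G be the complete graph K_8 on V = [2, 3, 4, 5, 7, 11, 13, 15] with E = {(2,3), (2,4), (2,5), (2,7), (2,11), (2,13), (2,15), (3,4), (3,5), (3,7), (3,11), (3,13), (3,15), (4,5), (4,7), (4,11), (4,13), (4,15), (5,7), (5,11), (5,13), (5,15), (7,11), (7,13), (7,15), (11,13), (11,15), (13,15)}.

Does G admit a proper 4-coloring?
The clique on vertices [2, 3, 4, 5, 7, 11, 13, 15] has size 8 > 4, so it alone needs 8 colors.

No, G is not 4-colorable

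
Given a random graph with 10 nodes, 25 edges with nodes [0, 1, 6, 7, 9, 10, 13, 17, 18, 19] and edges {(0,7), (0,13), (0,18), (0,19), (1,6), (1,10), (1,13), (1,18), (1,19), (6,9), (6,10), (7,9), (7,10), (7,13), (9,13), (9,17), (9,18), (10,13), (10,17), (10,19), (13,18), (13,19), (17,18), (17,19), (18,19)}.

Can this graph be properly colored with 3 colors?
The clique on vertices [1, 10, 13, 19] has size 4 > 3, so it alone needs 4 colors.

No, G is not 3-colorable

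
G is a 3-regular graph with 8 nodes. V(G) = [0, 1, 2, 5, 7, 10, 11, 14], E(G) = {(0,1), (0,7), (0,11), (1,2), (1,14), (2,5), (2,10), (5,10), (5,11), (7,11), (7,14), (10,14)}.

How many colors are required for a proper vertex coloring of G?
χ(G) = 3

Clique number ω(G) = 3 (lower bound: χ ≥ ω).
The clique on [0, 7, 11] has size 3, forcing χ ≥ 3, and the coloring below uses 3 colors, so χ(G) = 3.
A valid 3-coloring: color 1: [1, 10, 11]; color 2: [2, 7]; color 3: [0, 5, 14].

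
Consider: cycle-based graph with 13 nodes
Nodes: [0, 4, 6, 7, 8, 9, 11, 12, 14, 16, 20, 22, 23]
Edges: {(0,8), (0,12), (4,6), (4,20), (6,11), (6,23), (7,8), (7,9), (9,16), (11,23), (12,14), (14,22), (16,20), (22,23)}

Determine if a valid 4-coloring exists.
Yes, G is 4-colorable

A valid 4-coloring: color 1: [6, 8, 9, 12, 20, 22]; color 2: [0, 4, 7, 14, 16, 23]; color 3: [11].
(χ(G) = 3 ≤ 4.)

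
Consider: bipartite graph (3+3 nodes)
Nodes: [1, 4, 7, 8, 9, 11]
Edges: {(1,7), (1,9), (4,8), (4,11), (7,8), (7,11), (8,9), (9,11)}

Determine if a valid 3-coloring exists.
Yes, G is 3-colorable

A valid 3-coloring: color 1: [4, 7, 9]; color 2: [1, 8, 11].
(χ(G) = 2 ≤ 3.)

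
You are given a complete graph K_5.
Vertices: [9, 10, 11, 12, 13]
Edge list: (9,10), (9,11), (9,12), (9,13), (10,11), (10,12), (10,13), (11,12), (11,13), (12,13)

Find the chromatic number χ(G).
χ(G) = 5

Clique number ω(G) = 5 (lower bound: χ ≥ ω).
The clique on [9, 10, 11, 12, 13] has size 5, forcing χ ≥ 5, and the coloring below uses 5 colors, so χ(G) = 5.
A valid 5-coloring: color 1: [11]; color 2: [12]; color 3: [9]; color 4: [10]; color 5: [13].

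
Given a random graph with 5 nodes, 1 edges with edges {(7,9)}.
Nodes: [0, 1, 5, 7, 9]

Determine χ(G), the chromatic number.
Clique number ω(G) = 2 (lower bound: χ ≥ ω).
The graph is bipartite (no odd cycle), so 2 colors suffice: χ(G) = 2.
A valid 2-coloring: color 1: [0, 1, 5, 9]; color 2: [7].

χ(G) = 2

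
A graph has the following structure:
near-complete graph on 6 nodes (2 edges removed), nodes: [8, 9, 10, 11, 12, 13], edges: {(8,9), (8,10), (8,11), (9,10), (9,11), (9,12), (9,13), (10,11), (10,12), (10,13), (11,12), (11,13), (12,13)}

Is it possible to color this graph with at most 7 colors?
Yes, G is 7-colorable

A valid 7-coloring: color 1: [9]; color 2: [10]; color 3: [11]; color 4: [8, 13]; color 5: [12].
(χ(G) = 5 ≤ 7.)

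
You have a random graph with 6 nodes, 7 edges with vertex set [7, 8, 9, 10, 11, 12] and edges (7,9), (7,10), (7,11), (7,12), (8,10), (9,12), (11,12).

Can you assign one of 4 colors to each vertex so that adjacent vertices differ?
A valid 4-coloring: color 1: [7, 8]; color 2: [10, 12]; color 3: [9, 11].
(χ(G) = 3 ≤ 4.)

Yes, G is 4-colorable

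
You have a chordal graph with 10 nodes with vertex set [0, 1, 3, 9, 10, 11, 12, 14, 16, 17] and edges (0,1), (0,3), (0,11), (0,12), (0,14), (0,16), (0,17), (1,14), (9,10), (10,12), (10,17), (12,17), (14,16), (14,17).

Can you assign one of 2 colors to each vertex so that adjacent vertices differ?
No, G is not 2-colorable

The clique on vertices [0, 12, 17] has size 3 > 2, so it alone needs 3 colors.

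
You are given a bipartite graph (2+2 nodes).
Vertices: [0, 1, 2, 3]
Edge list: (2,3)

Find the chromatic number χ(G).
χ(G) = 2

Clique number ω(G) = 2 (lower bound: χ ≥ ω).
The graph is bipartite (no odd cycle), so 2 colors suffice: χ(G) = 2.
A valid 2-coloring: color 1: [0, 1, 3]; color 2: [2].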